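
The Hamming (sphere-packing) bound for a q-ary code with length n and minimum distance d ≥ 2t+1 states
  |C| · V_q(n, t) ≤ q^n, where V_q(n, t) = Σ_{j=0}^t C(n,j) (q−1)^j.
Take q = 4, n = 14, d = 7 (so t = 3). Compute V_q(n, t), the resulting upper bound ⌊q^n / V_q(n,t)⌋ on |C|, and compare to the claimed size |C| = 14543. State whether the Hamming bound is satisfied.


V_q(n, t) = 10690, q^n = 268435456, Hamming bound = 25110, |C| = 14543 ≤ bound (satisfied).

Step 1: Compute V_q(n, t) = Σ_{j=0}^3 C(n, j) (q−1)^j.
  j = 0: C(14,0)·(3)^0 = 1·1 = 1.
  j = 1: C(14,1)·(3)^1 = 14·3 = 42.
  j = 2: C(14,2)·(3)^2 = 91·9 = 819.
  j = 3: C(14,3)·(3)^3 = 364·27 = 9828.
  V_q(n, t) = 1 + 42 + 819 + 9828 = 10690.
Step 2: q^n = 4^14 = 268435456.
Step 3: Hamming bound ⌊q^n / V_q(n,t)⌋ = ⌊268435456/10690⌋ = 25110.
Step 4: Compare |C| = 14543 to 25110: satisfied.
The claimed |C| lies below the Hamming bound.


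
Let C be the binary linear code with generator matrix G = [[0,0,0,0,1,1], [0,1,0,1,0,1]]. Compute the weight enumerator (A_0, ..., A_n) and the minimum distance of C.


Weight distribution: A_0 = 1, A_2 = 1, A_3 = 2. Minimum distance d = 2.

Enumerate all 2^2 = 4 messages m ∈ F_2^2.
For each, compute codeword c = mG in F_2^6, then tally its weight.
  m = 00 → c = 000000, weight = 0.
  m = 10 → c = 000011, weight = 2.
  m = 01 → c = 010101, weight = 3.
  m = 11 → c = 010110, weight = 3.
Tally weights:
  weight 0: 1 codewords.
  weight 2: 1 codewords.
  weight 3: 2 codewords.
Minimum distance d = smallest w > 0 with A_w > 0 = 2.
Sanity: Σ A_w = 4 = 2^2 = 4 ✓.


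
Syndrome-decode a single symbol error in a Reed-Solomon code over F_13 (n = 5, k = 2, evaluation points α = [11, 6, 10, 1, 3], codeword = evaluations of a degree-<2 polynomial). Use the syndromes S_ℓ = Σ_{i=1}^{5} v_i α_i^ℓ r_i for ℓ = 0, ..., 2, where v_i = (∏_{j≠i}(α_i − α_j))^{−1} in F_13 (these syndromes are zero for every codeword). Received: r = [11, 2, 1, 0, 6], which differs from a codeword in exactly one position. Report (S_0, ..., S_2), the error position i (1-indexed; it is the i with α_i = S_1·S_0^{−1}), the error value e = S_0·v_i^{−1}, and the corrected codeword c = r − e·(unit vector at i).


S = (2, 9, 8), error at position 1, error magnitude e = 7, c = [4, 2, 1, 0, 6].

Step 1: column multipliers v_i = (∏_{j≠i}(α_i − α_j))^{−1} mod 13.
  i = 1 (α = 11): (11−6)(11−10)(11−1)(11−3) = 5·1·10·8 = 400 ≡ 10, so v_1 = 10^{−1} = 4 (mod 13).
  i = 2 (α = 6): (6−11)(6−10)(6−1)(6−3) = (−5)·(−4)·5·3 = 300 ≡ 1, so v_2 = 1^{−1} = 1 (mod 13).
  i = 3 (α = 10): (10−11)(10−6)(10−1)(10−3) = (−1)·4·9·7 = −252 ≡ 8, so v_3 = 8^{−1} = 5 (mod 13).
  i = 4 (α = 1): (1−11)(1−6)(1−10)(1−3) = (−10)·(−5)·(−9)·(−2) = 900 ≡ 3, so v_4 = 3^{−1} = 9 (mod 13).
  i = 5 (α = 3): (3−11)(3−6)(3−10)(3−1) = (−8)·(−3)·(−7)·2 = −336 ≡ 2, so v_5 = 2^{−1} = 7 (mod 13).
  v = [4, 1, 5, 9, 7].
Step 2: syndromes of r = [11, 2, 1, 0, 6] (all sums mod 13).
  S_0 = Σ v_i r_i = 4·11 + 1·2 + 5·1 + 9·0 + 7·6 = 93 ≡ 2.
  S_1 = Σ v_i α_i r_i = 4·11·11 + 1·6·2 + 5·10·1 + 9·1·0 + 7·3·6 = 672 ≡ 9.
  α_i^2 mod 13 = [4, 10, 9, 1, 9].
  S_2 = Σ v_i α_i^2 r_i = 4·4·11 + 1·10·2 + 5·9·1 + 9·1·0 + 7·9·6 = 619 ≡ 8.
  S = (2, 9, 8) ≠ 0, so r is not a codeword (an error is present).
Step 3: locate the error. For a single error e at position i, S_ℓ = v_i·e·α_i^ℓ, so α_err = S_1/S_0.
  S_0^{−1} = 2^{−1} = 7 (mod 13), so α_err = 9·7 = 63 ≡ 11 = α_1. Error position i = 1.
  Consistency check: S_2/S_1 = 8·3 = 24 ≡ 11 = α_err ✓ (single-error assumption holds).
Step 4: error magnitude e = S_0/v_1 = S_0·∏_{j≠1}(α_1 − α_j) = 2·10 = 20 ≡ 7 (mod 13).
Step 5: correct position 1: c_1 = r_1 − e = 11 − 7 ≡ 4 (mod 13). Hence c = [4, 2, 1, 0, 6].
  Check: interpolating c through the α_i gives m(x) = 10 + 3·x (degree < 2) with m(α_i) = c_i for every i, so c is indeed a codeword.


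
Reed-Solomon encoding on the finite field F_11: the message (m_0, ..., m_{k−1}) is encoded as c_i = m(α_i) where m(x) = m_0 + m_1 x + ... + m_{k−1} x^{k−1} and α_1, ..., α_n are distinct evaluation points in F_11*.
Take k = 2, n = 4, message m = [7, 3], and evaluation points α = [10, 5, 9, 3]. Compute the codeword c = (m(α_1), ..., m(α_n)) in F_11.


c = [4, 0, 1, 5]

Message polynomial: m(x) = 7 + 3·x (mod 11).
For each evaluation point α_i, compute m(α_i) mod 11:
  α_1 = 10: Horner steps 3 → 4, so m(10) = 4.
  α_2 = 5: Horner steps 3 → 0, so m(5) = 0.
  α_3 = 9: Horner steps 3 → 1, so m(9) = 1.
  α_4 = 3: Horner steps 3 → 5, so m(3) = 5.
Codeword c = [4, 0, 1, 5] ∈ F_11^4.


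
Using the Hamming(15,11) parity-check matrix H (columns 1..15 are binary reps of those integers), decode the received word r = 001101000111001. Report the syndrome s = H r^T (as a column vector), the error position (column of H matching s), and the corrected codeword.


s = (0, 0, 1, 1)^T, error position = 3, corrected codeword c = 000101000111001

Compute s = H r^T mod 2 one row at a time:
  s_1 = 0 + 0 + 1 + 1 + 1 + 0 + 0 + 1 = 4 ≡ 0 (mod 2).
  s_2 = 1 + 0 + 1 + 0 + 1 + 0 + 0 + 1 = 4 ≡ 0 (mod 2).
  s_3 = 0 + 1 + 1 + 0 + 1 + 1 + 0 + 1 = 5 ≡ 1 (mod 2).
  s_4 = 0 + 1 + 0 + 0 + 0 + 1 + 0 + 1 = 3 ≡ 1 (mod 2).
s = (0, 0, 1, 1)^T — this equals column 3 of H (binary 0011), so error is at position 3.
Correct: flip bit 3 of r = 001101000111001 to get c = 000101000111001.


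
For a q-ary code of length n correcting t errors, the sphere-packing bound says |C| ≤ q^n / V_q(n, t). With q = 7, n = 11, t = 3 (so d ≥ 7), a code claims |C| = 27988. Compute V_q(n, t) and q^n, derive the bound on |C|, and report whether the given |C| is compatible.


V_q(n, t) = 37687, q^n = 1977326743, Hamming bound = 52467, |C| = 27988 ≤ bound (satisfied).

Step 1: Compute V_q(n, t) = Σ_{j=0}^3 C(n, j) (q−1)^j.
  j = 0: C(11,0)·(6)^0 = 1·1 = 1.
  j = 1: C(11,1)·(6)^1 = 11·6 = 66.
  j = 2: C(11,2)·(6)^2 = 55·36 = 1980.
  j = 3: C(11,3)·(6)^3 = 165·216 = 35640.
  V_q(n, t) = 1 + 66 + 1980 + 35640 = 37687.
Step 2: q^n = 7^11 = 1977326743.
Step 3: Hamming bound ⌊q^n / V_q(n,t)⌋ = ⌊1977326743/37687⌋ = 52467.
Step 4: Compare |C| = 27988 to 52467: satisfied.
The claimed |C| lies below the Hamming bound.


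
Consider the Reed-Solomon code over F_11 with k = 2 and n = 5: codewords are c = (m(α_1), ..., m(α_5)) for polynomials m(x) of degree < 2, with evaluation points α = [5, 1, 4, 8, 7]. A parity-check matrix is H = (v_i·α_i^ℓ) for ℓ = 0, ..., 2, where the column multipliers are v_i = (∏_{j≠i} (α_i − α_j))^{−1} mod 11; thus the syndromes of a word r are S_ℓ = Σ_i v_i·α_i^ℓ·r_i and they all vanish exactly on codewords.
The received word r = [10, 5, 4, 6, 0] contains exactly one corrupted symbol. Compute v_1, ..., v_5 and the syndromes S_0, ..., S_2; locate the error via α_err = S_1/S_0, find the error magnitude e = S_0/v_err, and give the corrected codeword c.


S = (7, 7, 7), error at position 2, error magnitude e = 8, c = [10, 8, 4, 6, 0].

Step 1: column multipliers v_i = (∏_{j≠i}(α_i − α_j))^{−1} mod 11.
  i = 1 (α = 5): (5−1)(5−4)(5−8)(5−7) = 4·1·(−3)·(−2) = 24 ≡ 2, so v_1 = 2^{−1} = 6 (mod 11).
  i = 2 (α = 1): (1−5)(1−4)(1−8)(1−7) = (−4)·(−3)·(−7)·(−6) = 504 ≡ 9, so v_2 = 9^{−1} = 5 (mod 11).
  i = 3 (α = 4): (4−5)(4−1)(4−8)(4−7) = (−1)·3·(−4)·(−3) = −36 ≡ 8, so v_3 = 8^{−1} = 7 (mod 11).
  i = 4 (α = 8): (8−5)(8−1)(8−4)(8−7) = 3·7·4·1 = 84 ≡ 7, so v_4 = 7^{−1} = 8 (mod 11).
  i = 5 (α = 7): (7−5)(7−1)(7−4)(7−8) = 2·6·3·(−1) = −36 ≡ 8, so v_5 = 8^{−1} = 7 (mod 11).
  v = [6, 5, 7, 8, 7].
Step 2: syndromes of r = [10, 5, 4, 6, 0] (all sums mod 11).
  S_0 = Σ v_i r_i = 6·10 + 5·5 + 7·4 + 8·6 + 7·0 = 161 ≡ 7.
  S_1 = Σ v_i α_i r_i = 6·5·10 + 5·1·5 + 7·4·4 + 8·8·6 + 7·7·0 = 821 ≡ 7.
  α_i^2 mod 11 = [3, 1, 5, 9, 5].
  S_2 = Σ v_i α_i^2 r_i = 6·3·10 + 5·1·5 + 7·5·4 + 8·9·6 + 7·5·0 = 777 ≡ 7.
  S = (7, 7, 7) ≠ 0, so r is not a codeword (an error is present).
Step 3: locate the error. For a single error e at position i, S_ℓ = v_i·e·α_i^ℓ, so α_err = S_1/S_0.
  S_0^{−1} = 7^{−1} = 8 (mod 11), so α_err = 7·8 = 56 ≡ 1 = α_2. Error position i = 2.
  Consistency check: S_2/S_1 = 7·8 = 56 ≡ 1 = α_err ✓ (single-error assumption holds).
Step 4: error magnitude e = S_0/v_2 = S_0·∏_{j≠2}(α_2 − α_j) = 7·9 = 63 ≡ 8 (mod 11).
Step 5: correct position 2: c_2 = r_2 − e = 5 − 8 ≡ 8 (mod 11). Hence c = [10, 8, 4, 6, 0].
  Check: interpolating c through the α_i gives m(x) = 2 + 6·x (degree < 2) with m(α_i) = c_i for every i, so c is indeed a codeword.


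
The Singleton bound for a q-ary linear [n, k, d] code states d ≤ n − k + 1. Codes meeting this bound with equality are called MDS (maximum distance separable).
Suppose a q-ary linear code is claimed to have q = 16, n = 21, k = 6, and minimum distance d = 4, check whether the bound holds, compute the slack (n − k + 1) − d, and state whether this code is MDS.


Singleton RHS = n − k + 1 = 16, slack = 12, bound satisfied, not MDS.

Singleton bound: d ≤ n − k + 1.
Here n = 21, k = 6, so n − k + 1 = 16.
Given d = 4, check d ≤ 16: YES.
Slack = (n − k + 1) − d = 12.
The code is NOT MDS (slack = 12 > 0).
Description: the claimed parameters are [21, 6, 4]_16; such a code would be non-MDS.


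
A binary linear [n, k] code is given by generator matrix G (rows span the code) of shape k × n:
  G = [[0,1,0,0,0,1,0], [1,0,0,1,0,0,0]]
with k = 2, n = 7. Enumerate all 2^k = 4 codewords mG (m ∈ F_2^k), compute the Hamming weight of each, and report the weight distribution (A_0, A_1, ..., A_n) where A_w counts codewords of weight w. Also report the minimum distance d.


Weight distribution: A_0 = 1, A_2 = 2, A_4 = 1. Minimum distance d = 2.

Enumerate all 2^2 = 4 messages m ∈ F_2^2.
For each, compute codeword c = mG in F_2^7, then tally its weight.
  m = 00 → c = 0000000, weight = 0.
  m = 10 → c = 0100010, weight = 2.
  m = 01 → c = 1001000, weight = 2.
  m = 11 → c = 1101010, weight = 4.
Tally weights:
  weight 0: 1 codewords.
  weight 2: 2 codewords.
  weight 4: 1 codewords.
Minimum distance d = smallest w > 0 with A_w > 0 = 2.
Sanity: Σ A_w = 4 = 2^2 = 4 ✓.


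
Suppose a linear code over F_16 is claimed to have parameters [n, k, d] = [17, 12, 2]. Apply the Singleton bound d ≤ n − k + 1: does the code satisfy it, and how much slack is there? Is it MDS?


Singleton RHS = n − k + 1 = 6, slack = 4, bound satisfied, not MDS.

Singleton bound: d ≤ n − k + 1.
Here n = 17, k = 12, so n − k + 1 = 6.
Given d = 2, check d ≤ 6: YES.
Slack = (n − k + 1) − d = 4.
The code is NOT MDS (slack = 4 > 0).
Description: the claimed parameters are [17, 12, 2]_16; such a code would be non-MDS.


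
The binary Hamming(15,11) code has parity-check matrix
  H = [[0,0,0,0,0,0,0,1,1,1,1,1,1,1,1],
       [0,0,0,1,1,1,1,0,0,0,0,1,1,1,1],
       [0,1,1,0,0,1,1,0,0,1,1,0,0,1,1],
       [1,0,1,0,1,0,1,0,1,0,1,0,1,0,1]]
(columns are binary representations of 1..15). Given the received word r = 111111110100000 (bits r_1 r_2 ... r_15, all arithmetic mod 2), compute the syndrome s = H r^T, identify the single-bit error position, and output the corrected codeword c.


s = (0, 0, 1, 0)^T, error position = 2, corrected codeword c = 101111110100000

Compute s = H r^T mod 2 one row at a time:
  s_1 = 1 + 0 + 1 + 0 + 0 + 0 + 0 + 0 = 2 ≡ 0 (mod 2).
  s_2 = 1 + 1 + 1 + 1 + 0 + 0 + 0 + 0 = 4 ≡ 0 (mod 2).
  s_3 = 1 + 1 + 1 + 1 + 1 + 0 + 0 + 0 = 5 ≡ 1 (mod 2).
  s_4 = 1 + 1 + 1 + 1 + 0 + 0 + 0 + 0 = 4 ≡ 0 (mod 2).
s = (0, 0, 1, 0)^T — this equals column 2 of H (binary 0010), so error is at position 2.
Correct: flip bit 2 of r = 111111110100000 to get c = 101111110100000.


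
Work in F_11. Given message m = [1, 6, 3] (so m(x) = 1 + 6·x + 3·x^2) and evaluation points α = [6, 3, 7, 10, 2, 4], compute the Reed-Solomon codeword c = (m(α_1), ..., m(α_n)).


c = [2, 2, 3, 9, 3, 7]

Message polynomial: m(x) = 1 + 6·x + 3·x^2 (mod 11).
For each evaluation point α_i, compute m(α_i) mod 11:
  α_1 = 6: Horner steps 3 → 2 → 2, so m(6) = 2.
  α_2 = 3: Horner steps 3 → 4 → 2, so m(3) = 2.
  α_3 = 7: Horner steps 3 → 5 → 3, so m(7) = 3.
  α_4 = 10: Horner steps 3 → 3 → 9, so m(10) = 9.
  α_5 = 2: Horner steps 3 → 1 → 3, so m(2) = 3.
  α_6 = 4: Horner steps 3 → 7 → 7, so m(4) = 7.
Codeword c = [2, 2, 3, 9, 3, 7] ∈ F_11^6.


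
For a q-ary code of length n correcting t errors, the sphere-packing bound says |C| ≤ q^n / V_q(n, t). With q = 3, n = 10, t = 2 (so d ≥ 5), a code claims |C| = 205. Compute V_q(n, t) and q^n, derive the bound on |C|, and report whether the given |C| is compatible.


V_q(n, t) = 201, q^n = 59049, Hamming bound = 293, |C| = 205 ≤ bound (satisfied).

Step 1: Compute V_q(n, t) = Σ_{j=0}^2 C(n, j) (q−1)^j.
  j = 0: C(10,0)·(2)^0 = 1·1 = 1.
  j = 1: C(10,1)·(2)^1 = 10·2 = 20.
  j = 2: C(10,2)·(2)^2 = 45·4 = 180.
  V_q(n, t) = 1 + 20 + 180 = 201.
Step 2: q^n = 3^10 = 59049.
Step 3: Hamming bound ⌊q^n / V_q(n,t)⌋ = ⌊59049/201⌋ = 293.
Step 4: Compare |C| = 205 to 293: satisfied.
The claimed |C| lies below the Hamming bound.


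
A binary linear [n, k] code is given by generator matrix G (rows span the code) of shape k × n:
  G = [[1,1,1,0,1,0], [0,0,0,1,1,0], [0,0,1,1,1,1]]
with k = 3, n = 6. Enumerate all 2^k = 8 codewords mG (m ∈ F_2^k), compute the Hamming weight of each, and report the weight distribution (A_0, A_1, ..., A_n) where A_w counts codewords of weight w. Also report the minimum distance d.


Weight distribution: A_0 = 1, A_2 = 2, A_4 = 5. Minimum distance d = 2.

Enumerate all 2^3 = 8 messages m ∈ F_2^3.
For each, compute codeword c = mG in F_2^6, then tally its weight.
  m = 000 → c = 000000, weight = 0.
  m = 100 → c = 111010, weight = 4.
  m = 010 → c = 000110, weight = 2.
  m = 110 → c = 111100, weight = 4.
  m = 001 → c = 001111, weight = 4.
  m = 101 → c = 110101, weight = 4.
  m = 011 → c = 001001, weight = 2.
  m = 111 → c = 110011, weight = 4.
Tally weights:
  weight 0: 1 codewords.
  weight 2: 2 codewords.
  weight 4: 5 codewords.
Minimum distance d = smallest w > 0 with A_w > 0 = 2.
Sanity: Σ A_w = 8 = 2^3 = 8 ✓.


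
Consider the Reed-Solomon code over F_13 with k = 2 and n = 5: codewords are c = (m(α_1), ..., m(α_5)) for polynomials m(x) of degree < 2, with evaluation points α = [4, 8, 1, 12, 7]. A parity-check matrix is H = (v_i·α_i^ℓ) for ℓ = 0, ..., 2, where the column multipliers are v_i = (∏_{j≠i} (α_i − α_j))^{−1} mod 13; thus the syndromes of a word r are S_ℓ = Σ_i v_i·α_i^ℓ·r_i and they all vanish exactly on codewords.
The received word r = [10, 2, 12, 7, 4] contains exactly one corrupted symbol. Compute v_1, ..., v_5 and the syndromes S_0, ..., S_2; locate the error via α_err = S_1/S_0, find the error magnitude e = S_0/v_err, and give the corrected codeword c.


S = (6, 6, 6), error at position 3, error magnitude e = 9, c = [10, 2, 3, 7, 4].

Step 1: column multipliers v_i = (∏_{j≠i}(α_i − α_j))^{−1} mod 13.
  i = 1 (α = 4): (4−8)(4−1)(4−12)(4−7) = (−4)·3·(−8)·(−3) = −288 ≡ 11, so v_1 = 11^{−1} = 6 (mod 13).
  i = 2 (α = 8): (8−4)(8−1)(8−12)(8−7) = 4·7·(−4)·1 = −112 ≡ 5, so v_2 = 5^{−1} = 8 (mod 13).
  i = 3 (α = 1): (1−4)(1−8)(1−12)(1−7) = (−3)·(−7)·(−11)·(−6) = 1386 ≡ 8, so v_3 = 8^{−1} = 5 (mod 13).
  i = 4 (α = 12): (12−4)(12−8)(12−1)(12−7) = 8·4·11·5 = 1760 ≡ 5, so v_4 = 5^{−1} = 8 (mod 13).
  i = 5 (α = 7): (7−4)(7−8)(7−1)(7−12) = 3·(−1)·6·(−5) = 90 ≡ 12, so v_5 = 12^{−1} = 12 (mod 13).
  v = [6, 8, 5, 8, 12].
Step 2: syndromes of r = [10, 2, 12, 7, 4] (all sums mod 13).
  S_0 = Σ v_i r_i = 6·10 + 8·2 + 5·12 + 8·7 + 12·4 = 240 ≡ 6.
  S_1 = Σ v_i α_i r_i = 6·4·10 + 8·8·2 + 5·1·12 + 8·12·7 + 12·7·4 = 1436 ≡ 6.
  α_i^2 mod 13 = [3, 12, 1, 1, 10].
  S_2 = Σ v_i α_i^2 r_i = 6·3·10 + 8·12·2 + 5·1·12 + 8·1·7 + 12·10·4 = 968 ≡ 6.
  S = (6, 6, 6) ≠ 0, so r is not a codeword (an error is present).
Step 3: locate the error. For a single error e at position i, S_ℓ = v_i·e·α_i^ℓ, so α_err = S_1/S_0.
  S_0^{−1} = 6^{−1} = 11 (mod 13), so α_err = 6·11 = 66 ≡ 1 = α_3. Error position i = 3.
  Consistency check: S_2/S_1 = 6·11 = 66 ≡ 1 = α_err ✓ (single-error assumption holds).
Step 4: error magnitude e = S_0/v_3 = S_0·∏_{j≠3}(α_3 − α_j) = 6·8 = 48 ≡ 9 (mod 13).
Step 5: correct position 3: c_3 = r_3 − e = 12 − 9 ≡ 3 (mod 13). Hence c = [10, 2, 3, 7, 4].
  Check: interpolating c through the α_i gives m(x) = 5 + 11·x (degree < 2) with m(α_i) = c_i for every i, so c is indeed a codeword.


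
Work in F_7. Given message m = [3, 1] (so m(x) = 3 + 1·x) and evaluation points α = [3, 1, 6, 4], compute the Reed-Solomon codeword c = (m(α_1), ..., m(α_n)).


c = [6, 4, 2, 0]

Message polynomial: m(x) = 3 + 1·x (mod 7).
For each evaluation point α_i, compute m(α_i) mod 7:
  α_1 = 3: Horner steps 1 → 6, so m(3) = 6.
  α_2 = 1: Horner steps 1 → 4, so m(1) = 4.
  α_3 = 6: Horner steps 1 → 2, so m(6) = 2.
  α_4 = 4: Horner steps 1 → 0, so m(4) = 0.
Codeword c = [6, 4, 2, 0] ∈ F_7^4.


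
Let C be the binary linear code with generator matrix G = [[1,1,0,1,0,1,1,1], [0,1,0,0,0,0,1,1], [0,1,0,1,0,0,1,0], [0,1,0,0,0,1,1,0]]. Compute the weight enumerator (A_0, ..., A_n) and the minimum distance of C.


Weight distribution: A_0 = 1, A_1 = 1, A_2 = 3, A_3 = 6, A_4 = 3, A_5 = 1, A_6 = 1. Minimum distance d = 1.

Enumerate all 2^4 = 16 messages m ∈ F_2^4.
For each, compute codeword c = mG in F_2^8, then tally its weight.
  m = 0000 → c = 00000000, weight = 0.
  m = 1000 → c = 11010111, weight = 6.
  m = 0100 → c = 01000011, weight = 3.
  m = 1100 → c = 10010100, weight = 3.
  m = 0010 → c = 01010010, weight = 3.
  m = 1010 → c = 10000101, weight = 3.
  m = 0110 → c = 00010001, weight = 2.
  m = 1110 → c = 11000110, weight = 4.
  m = 0001 → c = 01000110, weight = 3.
  m = 1001 → c = 10010001, weight = 3.
  m = 0101 → c = 00000101, weight = 2.
  m = 1101 → c = 11010010, weight = 4.
  m = 0011 → c = 00010100, weight = 2.
  m = 1011 → c = 11000011, weight = 4.
  m = 0111 → c = 01010111, weight = 5.
  m = 1111 → c = 10000000, weight = 1.
Tally weights:
  weight 0: 1 codewords.
  weight 1: 1 codewords.
  weight 2: 3 codewords.
  weight 3: 6 codewords.
  weight 4: 3 codewords.
  weight 5: 1 codewords.
  weight 6: 1 codewords.
Minimum distance d = smallest w > 0 with A_w > 0 = 1.
Sanity: Σ A_w = 16 = 2^4 = 16 ✓.


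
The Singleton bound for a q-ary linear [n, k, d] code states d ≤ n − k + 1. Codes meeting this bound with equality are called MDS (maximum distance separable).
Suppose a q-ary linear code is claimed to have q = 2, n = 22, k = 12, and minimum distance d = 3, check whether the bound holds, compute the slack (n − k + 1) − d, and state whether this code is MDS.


Singleton RHS = n − k + 1 = 11, slack = 8, bound satisfied, not MDS.

Singleton bound: d ≤ n − k + 1.
Here n = 22, k = 12, so n − k + 1 = 11.
Given d = 3, check d ≤ 11: YES.
Slack = (n − k + 1) − d = 8.
The code is NOT MDS (slack = 8 > 0).
Description: the claimed parameters are [22, 12, 3]_2; such a code would be non-MDS.


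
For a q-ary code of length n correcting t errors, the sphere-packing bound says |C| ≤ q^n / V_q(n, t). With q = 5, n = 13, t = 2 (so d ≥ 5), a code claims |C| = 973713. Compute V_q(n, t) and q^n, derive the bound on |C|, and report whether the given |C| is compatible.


V_q(n, t) = 1301, q^n = 1220703125, Hamming bound = 938280, |C| = 973713 > bound (violated).

Step 1: Compute V_q(n, t) = Σ_{j=0}^2 C(n, j) (q−1)^j.
  j = 0: C(13,0)·(4)^0 = 1·1 = 1.
  j = 1: C(13,1)·(4)^1 = 13·4 = 52.
  j = 2: C(13,2)·(4)^2 = 78·16 = 1248.
  V_q(n, t) = 1 + 52 + 1248 = 1301.
Step 2: q^n = 5^13 = 1220703125.
Step 3: Hamming bound ⌊q^n / V_q(n,t)⌋ = ⌊1220703125/1301⌋ = 938280.
Step 4: Compare |C| = 973713 to 938280: violated.
The claimed |C| lies above the Hamming bound, so no 5-ary code of length 13 with d ≥ 5 can have 973713 codewords.


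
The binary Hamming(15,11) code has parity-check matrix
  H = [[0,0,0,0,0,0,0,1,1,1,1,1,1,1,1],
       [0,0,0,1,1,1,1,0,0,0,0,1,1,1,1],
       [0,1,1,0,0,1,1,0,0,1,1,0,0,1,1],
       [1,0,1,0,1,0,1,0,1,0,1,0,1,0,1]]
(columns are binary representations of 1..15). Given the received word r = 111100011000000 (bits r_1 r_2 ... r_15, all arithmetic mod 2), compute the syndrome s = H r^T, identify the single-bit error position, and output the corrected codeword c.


s = (0, 1, 0, 1)^T, error position = 5, corrected codeword c = 111110011000000

Compute s = H r^T mod 2 one row at a time:
  s_1 = 1 + 1 + 0 + 0 + 0 + 0 + 0 + 0 = 2 ≡ 0 (mod 2).
  s_2 = 1 + 0 + 0 + 0 + 0 + 0 + 0 + 0 = 1 ≡ 1 (mod 2).
  s_3 = 1 + 1 + 0 + 0 + 0 + 0 + 0 + 0 = 2 ≡ 0 (mod 2).
  s_4 = 1 + 1 + 0 + 0 + 1 + 0 + 0 + 0 = 3 ≡ 1 (mod 2).
s = (0, 1, 0, 1)^T — this equals column 5 of H (binary 0101), so error is at position 5.
Correct: flip bit 5 of r = 111100011000000 to get c = 111110011000000.


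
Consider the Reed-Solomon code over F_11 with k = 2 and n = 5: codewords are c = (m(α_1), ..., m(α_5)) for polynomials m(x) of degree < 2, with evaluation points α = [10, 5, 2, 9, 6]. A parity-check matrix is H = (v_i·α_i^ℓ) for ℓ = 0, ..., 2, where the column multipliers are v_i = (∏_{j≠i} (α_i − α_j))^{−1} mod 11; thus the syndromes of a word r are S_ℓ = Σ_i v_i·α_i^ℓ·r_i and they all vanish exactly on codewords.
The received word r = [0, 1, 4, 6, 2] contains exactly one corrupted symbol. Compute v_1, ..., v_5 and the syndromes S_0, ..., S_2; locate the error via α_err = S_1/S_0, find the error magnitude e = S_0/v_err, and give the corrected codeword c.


S = (8, 7, 2), error at position 2, error magnitude e = 4, c = [0, 8, 4, 6, 2].

Step 1: column multipliers v_i = (∏_{j≠i}(α_i − α_j))^{−1} mod 11.
  i = 1 (α = 10): (10−5)(10−2)(10−9)(10−6) = 5·8·1·4 = 160 ≡ 6, so v_1 = 6^{−1} = 2 (mod 11).
  i = 2 (α = 5): (5−10)(5−2)(5−9)(5−6) = (−5)·3·(−4)·(−1) = −60 ≡ 6, so v_2 = 6^{−1} = 2 (mod 11).
  i = 3 (α = 2): (2−10)(2−5)(2−9)(2−6) = (−8)·(−3)·(−7)·(−4) = 672 ≡ 1, so v_3 = 1^{−1} = 1 (mod 11).
  i = 4 (α = 9): (9−10)(9−5)(9−2)(9−6) = (−1)·4·7·3 = −84 ≡ 4, so v_4 = 4^{−1} = 3 (mod 11).
  i = 5 (α = 6): (6−10)(6−5)(6−2)(6−9) = (−4)·1·4·(−3) = 48 ≡ 4, so v_5 = 4^{−1} = 3 (mod 11).
  v = [2, 2, 1, 3, 3].
Step 2: syndromes of r = [0, 1, 4, 6, 2] (all sums mod 11).
  S_0 = Σ v_i r_i = 2·0 + 2·1 + 1·4 + 3·6 + 3·2 = 30 ≡ 8.
  S_1 = Σ v_i α_i r_i = 2·10·0 + 2·5·1 + 1·2·4 + 3·9·6 + 3·6·2 = 216 ≡ 7.
  α_i^2 mod 11 = [1, 3, 4, 4, 3].
  S_2 = Σ v_i α_i^2 r_i = 2·1·0 + 2·3·1 + 1·4·4 + 3·4·6 + 3·3·2 = 112 ≡ 2.
  S = (8, 7, 2) ≠ 0, so r is not a codeword (an error is present).
Step 3: locate the error. For a single error e at position i, S_ℓ = v_i·e·α_i^ℓ, so α_err = S_1/S_0.
  S_0^{−1} = 8^{−1} = 7 (mod 11), so α_err = 7·7 = 49 ≡ 5 = α_2. Error position i = 2.
  Consistency check: S_2/S_1 = 2·8 = 16 ≡ 5 = α_err ✓ (single-error assumption holds).
Step 4: error magnitude e = S_0/v_2 = S_0·∏_{j≠2}(α_2 − α_j) = 8·6 = 48 ≡ 4 (mod 11).
Step 5: correct position 2: c_2 = r_2 − e = 1 − 4 ≡ 8 (mod 11). Hence c = [0, 8, 4, 6, 2].
  Check: interpolating c through the α_i gives m(x) = 5 + 5·x (degree < 2) with m(α_i) = c_i for every i, so c is indeed a codeword.


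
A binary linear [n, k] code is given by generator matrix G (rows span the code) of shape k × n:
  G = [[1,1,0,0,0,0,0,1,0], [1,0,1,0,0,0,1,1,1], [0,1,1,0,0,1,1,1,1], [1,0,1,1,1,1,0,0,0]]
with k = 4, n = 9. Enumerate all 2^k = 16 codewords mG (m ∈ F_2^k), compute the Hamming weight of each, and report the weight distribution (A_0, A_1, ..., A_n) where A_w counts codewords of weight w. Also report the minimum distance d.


Weight distribution: A_0 = 1, A_2 = 1, A_3 = 2, A_4 = 3, A_5 = 4, A_6 = 3, A_7 = 2. Minimum distance d = 2.

Enumerate all 2^4 = 16 messages m ∈ F_2^4.
For each, compute codeword c = mG in F_2^9, then tally its weight.
  m = 0000 → c = 000000000, weight = 0.
  m = 1000 → c = 110000010, weight = 3.
  m = 0100 → c = 101000111, weight = 5.
  m = 1100 → c = 011000101, weight = 4.
  m = 0010 → c = 011001111, weight = 6.
  m = 1010 → c = 101001101, weight = 5.
  m = 0110 → c = 110001000, weight = 3.
  m = 1110 → c = 000001010, weight = 2.
  m = 0001 → c = 101111000, weight = 5.
  m = 1001 → c = 011111010, weight = 6.
  m = 0101 → c = 000111111, weight = 6.
  m = 1101 → c = 110111101, weight = 7.
  m = 0011 → c = 110110111, weight = 7.
  m = 1011 → c = 000110101, weight = 4.
  m = 0111 → c = 011110000, weight = 4.
  m = 1111 → c = 101110010, weight = 5.
Tally weights:
  weight 0: 1 codewords.
  weight 2: 1 codewords.
  weight 3: 2 codewords.
  weight 4: 3 codewords.
  weight 5: 4 codewords.
  weight 6: 3 codewords.
  weight 7: 2 codewords.
Minimum distance d = smallest w > 0 with A_w > 0 = 2.
Sanity: Σ A_w = 16 = 2^4 = 16 ✓.


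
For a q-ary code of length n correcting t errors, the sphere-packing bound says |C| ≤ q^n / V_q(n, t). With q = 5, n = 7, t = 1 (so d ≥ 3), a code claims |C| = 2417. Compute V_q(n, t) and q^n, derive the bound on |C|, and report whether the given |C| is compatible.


V_q(n, t) = 29, q^n = 78125, Hamming bound = 2693, |C| = 2417 ≤ bound (satisfied).

Step 1: Compute V_q(n, t) = Σ_{j=0}^1 C(n, j) (q−1)^j.
  j = 0: C(7,0)·(4)^0 = 1·1 = 1.
  j = 1: C(7,1)·(4)^1 = 7·4 = 28.
  V_q(n, t) = 1 + 28 = 29.
Step 2: q^n = 5^7 = 78125.
Step 3: Hamming bound ⌊q^n / V_q(n,t)⌋ = ⌊78125/29⌋ = 2693.
Step 4: Compare |C| = 2417 to 2693: satisfied.
The claimed |C| lies below the Hamming bound.


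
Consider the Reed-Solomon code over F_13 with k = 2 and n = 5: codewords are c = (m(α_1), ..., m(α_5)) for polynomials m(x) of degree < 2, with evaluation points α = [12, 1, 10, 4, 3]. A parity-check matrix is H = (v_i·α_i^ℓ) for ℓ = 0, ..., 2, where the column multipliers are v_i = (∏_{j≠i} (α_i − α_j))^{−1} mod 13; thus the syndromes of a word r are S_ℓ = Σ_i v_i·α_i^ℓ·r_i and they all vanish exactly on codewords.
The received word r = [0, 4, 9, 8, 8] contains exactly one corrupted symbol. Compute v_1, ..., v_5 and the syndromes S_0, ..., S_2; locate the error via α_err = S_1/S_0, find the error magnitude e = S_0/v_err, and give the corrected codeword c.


S = (11, 5, 7), error at position 4, error magnitude e = 11, c = [0, 4, 9, 10, 8].

Step 1: column multipliers v_i = (∏_{j≠i}(α_i − α_j))^{−1} mod 13.
  i = 1 (α = 12): (12−1)(12−10)(12−4)(12−3) = 11·2·8·9 = 1584 ≡ 11, so v_1 = 11^{−1} = 6 (mod 13).
  i = 2 (α = 1): (1−12)(1−10)(1−4)(1−3) = (−11)·(−9)·(−3)·(−2) = 594 ≡ 9, so v_2 = 9^{−1} = 3 (mod 13).
  i = 3 (α = 10): (10−12)(10−1)(10−4)(10−3) = (−2)·9·6·7 = −756 ≡ 11, so v_3 = 11^{−1} = 6 (mod 13).
  i = 4 (α = 4): (4−12)(4−1)(4−10)(4−3) = (−8)·3·(−6)·1 = 144 ≡ 1, so v_4 = 1^{−1} = 1 (mod 13).
  i = 5 (α = 3): (3−12)(3−1)(3−10)(3−4) = (−9)·2·(−7)·(−1) = −126 ≡ 4, so v_5 = 4^{−1} = 10 (mod 13).
  v = [6, 3, 6, 1, 10].
Step 2: syndromes of r = [0, 4, 9, 8, 8] (all sums mod 13).
  S_0 = Σ v_i r_i = 6·0 + 3·4 + 6·9 + 1·8 + 10·8 = 154 ≡ 11.
  S_1 = Σ v_i α_i r_i = 6·12·0 + 3·1·4 + 6·10·9 + 1·4·8 + 10·3·8 = 824 ≡ 5.
  α_i^2 mod 13 = [1, 1, 9, 3, 9].
  S_2 = Σ v_i α_i^2 r_i = 6·1·0 + 3·1·4 + 6·9·9 + 1·3·8 + 10·9·8 = 1242 ≡ 7.
  S = (11, 5, 7) ≠ 0, so r is not a codeword (an error is present).
Step 3: locate the error. For a single error e at position i, S_ℓ = v_i·e·α_i^ℓ, so α_err = S_1/S_0.
  S_0^{−1} = 11^{−1} = 6 (mod 13), so α_err = 5·6 = 30 ≡ 4 = α_4. Error position i = 4.
  Consistency check: S_2/S_1 = 7·8 = 56 ≡ 4 = α_err ✓ (single-error assumption holds).
Step 4: error magnitude e = S_0/v_4 = S_0·∏_{j≠4}(α_4 − α_j) = 11·1 = 11 ≡ 11 (mod 13).
Step 5: correct position 4: c_4 = r_4 − e = 8 − 11 ≡ 10 (mod 13). Hence c = [0, 4, 9, 10, 8].
  Check: interpolating c through the α_i gives m(x) = 2 + 2·x (degree < 2) with m(α_i) = c_i for every i, so c is indeed a codeword.


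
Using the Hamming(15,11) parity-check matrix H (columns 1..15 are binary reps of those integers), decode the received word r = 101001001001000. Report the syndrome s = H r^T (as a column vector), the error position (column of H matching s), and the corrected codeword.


s = (0, 0, 0, 1)^T, error position = 1, corrected codeword c = 001001001001000

Compute s = H r^T mod 2 one row at a time:
  s_1 = 0 + 1 + 0 + 0 + 1 + 0 + 0 + 0 = 2 ≡ 0 (mod 2).
  s_2 = 0 + 0 + 1 + 0 + 1 + 0 + 0 + 0 = 2 ≡ 0 (mod 2).
  s_3 = 0 + 1 + 1 + 0 + 0 + 0 + 0 + 0 = 2 ≡ 0 (mod 2).
  s_4 = 1 + 1 + 0 + 0 + 1 + 0 + 0 + 0 = 3 ≡ 1 (mod 2).
s = (0, 0, 0, 1)^T — this equals column 1 of H (binary 0001), so error is at position 1.
Correct: flip bit 1 of r = 101001001001000 to get c = 001001001001000.


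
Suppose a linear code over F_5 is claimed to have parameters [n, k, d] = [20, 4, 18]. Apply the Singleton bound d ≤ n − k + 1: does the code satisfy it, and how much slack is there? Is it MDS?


Singleton RHS = n − k + 1 = 17, slack = -1, bound violated (no such code; not MDS).

Singleton bound: d ≤ n − k + 1.
Here n = 20, k = 4, so n − k + 1 = 17.
Given d = 18, check d ≤ 17: NO.
Slack = (n − k + 1) − d = -1.
The slack is negative: d = 18 exceeds n − k + 1 = 17 by 1, so the Singleton bound is violated and no linear [20, 4, 18]_5 code can exist. In particular it is not MDS (MDS requires d = n − k + 1 exactly).
Description: the claimed parameters are [20, 4, 18]_5; such a code would be impossible (violates the Singleton bound).


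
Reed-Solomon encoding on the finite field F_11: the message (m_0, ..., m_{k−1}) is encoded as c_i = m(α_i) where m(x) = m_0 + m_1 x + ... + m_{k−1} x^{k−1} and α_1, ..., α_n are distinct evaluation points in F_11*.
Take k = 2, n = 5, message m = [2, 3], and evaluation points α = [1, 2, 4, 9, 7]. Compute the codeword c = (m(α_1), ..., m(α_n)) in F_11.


c = [5, 8, 3, 7, 1]

Message polynomial: m(x) = 2 + 3·x (mod 11).
For each evaluation point α_i, compute m(α_i) mod 11:
  α_1 = 1: Horner steps 3 → 5, so m(1) = 5.
  α_2 = 2: Horner steps 3 → 8, so m(2) = 8.
  α_3 = 4: Horner steps 3 → 3, so m(4) = 3.
  α_4 = 9: Horner steps 3 → 7, so m(9) = 7.
  α_5 = 7: Horner steps 3 → 1, so m(7) = 1.
Codeword c = [5, 8, 3, 7, 1] ∈ F_11^5.


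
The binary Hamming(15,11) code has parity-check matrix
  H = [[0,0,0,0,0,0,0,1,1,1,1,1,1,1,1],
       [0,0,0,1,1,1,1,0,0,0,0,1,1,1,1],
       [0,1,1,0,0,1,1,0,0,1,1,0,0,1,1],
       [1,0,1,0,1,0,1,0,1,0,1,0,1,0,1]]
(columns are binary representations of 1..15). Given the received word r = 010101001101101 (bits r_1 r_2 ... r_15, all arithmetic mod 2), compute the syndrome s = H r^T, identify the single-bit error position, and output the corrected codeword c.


s = (1, 1, 0, 1)^T, error position = 13, corrected codeword c = 010101001101001

Compute s = H r^T mod 2 one row at a time:
  s_1 = 0 + 1 + 1 + 0 + 1 + 1 + 0 + 1 = 5 ≡ 1 (mod 2).
  s_2 = 1 + 0 + 1 + 0 + 1 + 1 + 0 + 1 = 5 ≡ 1 (mod 2).
  s_3 = 1 + 0 + 1 + 0 + 1 + 0 + 0 + 1 = 4 ≡ 0 (mod 2).
  s_4 = 0 + 0 + 0 + 0 + 1 + 0 + 1 + 1 = 3 ≡ 1 (mod 2).
s = (1, 1, 0, 1)^T — this equals column 13 of H (binary 1101), so error is at position 13.
Correct: flip bit 13 of r = 010101001101101 to get c = 010101001101001.


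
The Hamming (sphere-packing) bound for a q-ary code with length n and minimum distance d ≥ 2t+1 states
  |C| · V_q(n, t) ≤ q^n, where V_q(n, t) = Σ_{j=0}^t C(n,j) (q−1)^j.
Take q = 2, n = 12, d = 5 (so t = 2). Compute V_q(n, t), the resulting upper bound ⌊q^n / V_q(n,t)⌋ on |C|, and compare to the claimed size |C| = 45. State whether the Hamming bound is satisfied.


V_q(n, t) = 79, q^n = 4096, Hamming bound = 51, |C| = 45 ≤ bound (satisfied).

Step 1: Compute V_q(n, t) = Σ_{j=0}^2 C(n, j) (q−1)^j.
  j = 0: C(12,0)·(1)^0 = 1·1 = 1.
  j = 1: C(12,1)·(1)^1 = 12·1 = 12.
  j = 2: C(12,2)·(1)^2 = 66·1 = 66.
  V_q(n, t) = 1 + 12 + 66 = 79.
Step 2: q^n = 2^12 = 4096.
Step 3: Hamming bound ⌊q^n / V_q(n,t)⌋ = ⌊4096/79⌋ = 51.
Step 4: Compare |C| = 45 to 51: satisfied.
The claimed |C| lies below the Hamming bound.


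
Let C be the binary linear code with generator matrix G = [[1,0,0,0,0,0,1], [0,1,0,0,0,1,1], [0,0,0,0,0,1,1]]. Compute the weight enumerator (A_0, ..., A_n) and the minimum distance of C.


Weight distribution: A_0 = 1, A_1 = 1, A_2 = 3, A_3 = 3. Minimum distance d = 1.

Enumerate all 2^3 = 8 messages m ∈ F_2^3.
For each, compute codeword c = mG in F_2^7, then tally its weight.
  m = 000 → c = 0000000, weight = 0.
  m = 100 → c = 1000001, weight = 2.
  m = 010 → c = 0100011, weight = 3.
  m = 110 → c = 1100010, weight = 3.
  m = 001 → c = 0000011, weight = 2.
  m = 101 → c = 1000010, weight = 2.
  m = 011 → c = 0100000, weight = 1.
  m = 111 → c = 1100001, weight = 3.
Tally weights:
  weight 0: 1 codewords.
  weight 1: 1 codewords.
  weight 2: 3 codewords.
  weight 3: 3 codewords.
Minimum distance d = smallest w > 0 with A_w > 0 = 1.
Sanity: Σ A_w = 8 = 2^3 = 8 ✓.


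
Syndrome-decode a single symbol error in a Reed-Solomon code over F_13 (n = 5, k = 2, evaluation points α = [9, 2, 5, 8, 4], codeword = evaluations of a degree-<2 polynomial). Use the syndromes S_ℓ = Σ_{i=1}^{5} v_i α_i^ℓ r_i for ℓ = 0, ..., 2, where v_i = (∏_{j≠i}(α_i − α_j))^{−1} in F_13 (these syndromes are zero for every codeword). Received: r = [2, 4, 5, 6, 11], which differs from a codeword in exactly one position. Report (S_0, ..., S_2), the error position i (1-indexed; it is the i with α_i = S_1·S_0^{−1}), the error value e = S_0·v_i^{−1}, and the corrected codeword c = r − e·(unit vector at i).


S = (11, 5, 7), error at position 5, error magnitude e = 2, c = [2, 4, 5, 6, 9].

Step 1: column multipliers v_i = (∏_{j≠i}(α_i − α_j))^{−1} mod 13.
  i = 1 (α = 9): (9−2)(9−5)(9−8)(9−4) = 7·4·1·5 = 140 ≡ 10, so v_1 = 10^{−1} = 4 (mod 13).
  i = 2 (α = 2): (2−9)(2−5)(2−8)(2−4) = (−7)·(−3)·(−6)·(−2) = 252 ≡ 5, so v_2 = 5^{−1} = 8 (mod 13).
  i = 3 (α = 5): (5−9)(5−2)(5−8)(5−4) = (−4)·3·(−3)·1 = 36 ≡ 10, so v_3 = 10^{−1} = 4 (mod 13).
  i = 4 (α = 8): (8−9)(8−2)(8−5)(8−4) = (−1)·6·3·4 = −72 ≡ 6, so v_4 = 6^{−1} = 11 (mod 13).
  i = 5 (α = 4): (4−9)(4−2)(4−5)(4−8) = (−5)·2·(−1)·(−4) = −40 ≡ 12, so v_5 = 12^{−1} = 12 (mod 13).
  v = [4, 8, 4, 11, 12].
Step 2: syndromes of r = [2, 4, 5, 6, 11] (all sums mod 13).
  S_0 = Σ v_i r_i = 4·2 + 8·4 + 4·5 + 11·6 + 12·11 = 258 ≡ 11.
  S_1 = Σ v_i α_i r_i = 4·9·2 + 8·2·4 + 4·5·5 + 11·8·6 + 12·4·11 = 1292 ≡ 5.
  α_i^2 mod 13 = [3, 4, 12, 12, 3].
  S_2 = Σ v_i α_i^2 r_i = 4·3·2 + 8·4·4 + 4·12·5 + 11·12·6 + 12·3·11 = 1580 ≡ 7.
  S = (11, 5, 7) ≠ 0, so r is not a codeword (an error is present).
Step 3: locate the error. For a single error e at position i, S_ℓ = v_i·e·α_i^ℓ, so α_err = S_1/S_0.
  S_0^{−1} = 11^{−1} = 6 (mod 13), so α_err = 5·6 = 30 ≡ 4 = α_5. Error position i = 5.
  Consistency check: S_2/S_1 = 7·8 = 56 ≡ 4 = α_err ✓ (single-error assumption holds).
Step 4: error magnitude e = S_0/v_5 = S_0·∏_{j≠5}(α_5 − α_j) = 11·12 = 132 ≡ 2 (mod 13).
Step 5: correct position 5: c_5 = r_5 − e = 11 − 2 ≡ 9 (mod 13). Hence c = [2, 4, 5, 6, 9].
  Check: interpolating c through the α_i gives m(x) = 12 + 9·x (degree < 2) with m(α_i) = c_i for every i, so c is indeed a codeword.


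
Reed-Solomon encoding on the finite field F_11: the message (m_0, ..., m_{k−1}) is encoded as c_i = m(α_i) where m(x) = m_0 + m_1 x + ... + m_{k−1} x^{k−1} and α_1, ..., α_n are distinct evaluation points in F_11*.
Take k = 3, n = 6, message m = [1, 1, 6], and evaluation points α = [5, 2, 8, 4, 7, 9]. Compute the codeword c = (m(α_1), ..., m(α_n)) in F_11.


c = [2, 5, 8, 2, 5, 1]

Message polynomial: m(x) = 1 + 1·x + 6·x^2 (mod 11).
For each evaluation point α_i, compute m(α_i) mod 11:
  α_1 = 5: Horner steps 6 → 9 → 2, so m(5) = 2.
  α_2 = 2: Horner steps 6 → 2 → 5, so m(2) = 5.
  α_3 = 8: Horner steps 6 → 5 → 8, so m(8) = 8.
  α_4 = 4: Horner steps 6 → 3 → 2, so m(4) = 2.
  α_5 = 7: Horner steps 6 → 10 → 5, so m(7) = 5.
  α_6 = 9: Horner steps 6 → 0 → 1, so m(9) = 1.
Codeword c = [2, 5, 8, 2, 5, 1] ∈ F_11^6.


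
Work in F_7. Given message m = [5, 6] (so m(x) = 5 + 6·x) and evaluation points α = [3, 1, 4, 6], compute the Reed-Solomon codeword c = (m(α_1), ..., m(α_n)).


c = [2, 4, 1, 6]

Message polynomial: m(x) = 5 + 6·x (mod 7).
For each evaluation point α_i, compute m(α_i) mod 7:
  α_1 = 3: Horner steps 6 → 2, so m(3) = 2.
  α_2 = 1: Horner steps 6 → 4, so m(1) = 4.
  α_3 = 4: Horner steps 6 → 1, so m(4) = 1.
  α_4 = 6: Horner steps 6 → 6, so m(6) = 6.
Codeword c = [2, 4, 1, 6] ∈ F_7^4.


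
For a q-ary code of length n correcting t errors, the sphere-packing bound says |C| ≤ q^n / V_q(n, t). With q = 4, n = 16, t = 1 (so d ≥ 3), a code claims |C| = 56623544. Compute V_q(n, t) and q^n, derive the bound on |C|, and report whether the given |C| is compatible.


V_q(n, t) = 49, q^n = 4294967296, Hamming bound = 87652393, |C| = 56623544 ≤ bound (satisfied).

Step 1: Compute V_q(n, t) = Σ_{j=0}^1 C(n, j) (q−1)^j.
  j = 0: C(16,0)·(3)^0 = 1·1 = 1.
  j = 1: C(16,1)·(3)^1 = 16·3 = 48.
  V_q(n, t) = 1 + 48 = 49.
Step 2: q^n = 4^16 = 4294967296.
Step 3: Hamming bound ⌊q^n / V_q(n,t)⌋ = ⌊4294967296/49⌋ = 87652393.
Step 4: Compare |C| = 56623544 to 87652393: satisfied.
The claimed |C| lies below the Hamming bound.


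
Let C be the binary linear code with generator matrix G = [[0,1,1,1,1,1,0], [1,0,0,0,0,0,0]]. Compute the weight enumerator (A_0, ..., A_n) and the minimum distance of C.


Weight distribution: A_0 = 1, A_1 = 1, A_5 = 1, A_6 = 1. Minimum distance d = 1.

Enumerate all 2^2 = 4 messages m ∈ F_2^2.
For each, compute codeword c = mG in F_2^7, then tally its weight.
  m = 00 → c = 0000000, weight = 0.
  m = 10 → c = 0111110, weight = 5.
  m = 01 → c = 1000000, weight = 1.
  m = 11 → c = 1111110, weight = 6.
Tally weights:
  weight 0: 1 codewords.
  weight 1: 1 codewords.
  weight 5: 1 codewords.
  weight 6: 1 codewords.
Minimum distance d = smallest w > 0 with A_w > 0 = 1.
Sanity: Σ A_w = 4 = 2^2 = 4 ✓.


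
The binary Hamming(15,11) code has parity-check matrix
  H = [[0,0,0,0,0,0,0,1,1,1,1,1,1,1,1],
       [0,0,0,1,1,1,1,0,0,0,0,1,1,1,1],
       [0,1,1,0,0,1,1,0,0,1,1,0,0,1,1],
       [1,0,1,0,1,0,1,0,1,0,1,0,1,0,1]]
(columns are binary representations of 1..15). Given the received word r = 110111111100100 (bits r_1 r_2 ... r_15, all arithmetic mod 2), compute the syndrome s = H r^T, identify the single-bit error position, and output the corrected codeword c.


s = (0, 1, 0, 1)^T, error position = 5, corrected codeword c = 110101111100100

Compute s = H r^T mod 2 one row at a time:
  s_1 = 1 + 1 + 1 + 0 + 0 + 1 + 0 + 0 = 4 ≡ 0 (mod 2).
  s_2 = 1 + 1 + 1 + 1 + 0 + 1 + 0 + 0 = 5 ≡ 1 (mod 2).
  s_3 = 1 + 0 + 1 + 1 + 1 + 0 + 0 + 0 = 4 ≡ 0 (mod 2).
  s_4 = 1 + 0 + 1 + 1 + 1 + 0 + 1 + 0 = 5 ≡ 1 (mod 2).
s = (0, 1, 0, 1)^T — this equals column 5 of H (binary 0101), so error is at position 5.
Correct: flip bit 5 of r = 110111111100100 to get c = 110101111100100.


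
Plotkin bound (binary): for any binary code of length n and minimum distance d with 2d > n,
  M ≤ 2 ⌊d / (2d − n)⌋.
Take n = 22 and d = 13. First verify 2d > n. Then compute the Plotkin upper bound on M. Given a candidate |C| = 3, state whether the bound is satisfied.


Plotkin bound M ≤ 6; given |C| = 3 ≤ bound (satisfied).

Check applicability: 2d = 26, n = 22.
2d − n = 4 > 0, so Plotkin applies.
Compute d/(2d−n) = 13/4 ≈ 3.2500.
⌊d/(2d−n)⌋ = 3.
Plotkin bound: M ≤ 2·3 = 6.
Given |C| = 3, check: satisfied.
This |C| is below the Plotkin bound.
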